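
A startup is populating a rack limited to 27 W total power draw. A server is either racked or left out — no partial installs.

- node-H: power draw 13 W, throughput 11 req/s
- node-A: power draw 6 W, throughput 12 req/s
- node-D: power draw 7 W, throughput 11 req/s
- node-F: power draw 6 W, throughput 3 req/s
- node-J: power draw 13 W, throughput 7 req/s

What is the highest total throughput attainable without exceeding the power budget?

Allowing fractional choices, the relaxed optimum would be about 34.5, but servers are indivisible.
node-A + node-D + node-J: power draw 6 + 7 + 13 = 26 ≤ 27, throughput 12 + 11 + 7 = 30.
node-A + node-D + node-F: power draw 6 + 7 + 6 = 19 ≤ 27, throughput 12 + 11 + 3 = 26.
node-H + node-A + node-D: power draw 13 + 6 + 7 = 26 ≤ 27, throughput 11 + 12 + 11 = 34.
Best is node-H, node-A, and node-D with total throughput 34.

34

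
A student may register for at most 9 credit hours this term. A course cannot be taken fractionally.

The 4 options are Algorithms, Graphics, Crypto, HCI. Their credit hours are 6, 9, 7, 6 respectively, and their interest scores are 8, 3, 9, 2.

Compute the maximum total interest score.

Algorithms: credit hours 6 ≤ 9, interest score 8.
Crypto: credit hours 7 ≤ 9, interest score 9.
Best is Crypto with total interest score 9.

9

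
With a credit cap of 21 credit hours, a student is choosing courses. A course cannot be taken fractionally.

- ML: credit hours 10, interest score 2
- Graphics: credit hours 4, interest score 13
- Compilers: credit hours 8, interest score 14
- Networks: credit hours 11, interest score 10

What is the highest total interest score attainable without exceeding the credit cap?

Allowing fractional choices, the relaxed optimum would be about 35.2, but courses are indivisible.
Graphics + Networks: credit hours 4 + 11 = 15 ≤ 21, interest score 13 + 10 = 23.
Compilers + Networks: credit hours 8 + 11 = 19 ≤ 21, interest score 14 + 10 = 24.
Graphics + Compilers: credit hours 4 + 8 = 12 ≤ 21, interest score 13 + 14 = 27.
Best is Graphics and Compilers with total interest score 27.

27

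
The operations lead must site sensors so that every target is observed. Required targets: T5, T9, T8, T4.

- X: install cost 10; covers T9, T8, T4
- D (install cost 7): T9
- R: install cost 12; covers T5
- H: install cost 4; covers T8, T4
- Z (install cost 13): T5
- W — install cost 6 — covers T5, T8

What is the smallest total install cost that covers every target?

16

This is a weighted set-cover instance.
The greedy cost-per-new-target heuristic would pick H, W, and D for 17, but a cheaper cover exists.
Choose X and W: together they cover T5, T9, T8, T4 — every target.
Total install cost: 10 + 6 = 16.
No cover costs less than 16.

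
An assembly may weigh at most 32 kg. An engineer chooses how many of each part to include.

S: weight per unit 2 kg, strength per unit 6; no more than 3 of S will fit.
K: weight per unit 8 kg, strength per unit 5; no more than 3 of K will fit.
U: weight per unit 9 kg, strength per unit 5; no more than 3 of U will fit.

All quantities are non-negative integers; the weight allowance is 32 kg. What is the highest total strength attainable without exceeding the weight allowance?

33

3×S, 2×K, and 1×U: weight 31 ≤ 32, strength 3·6 + 2·5 + 1·5 = 33.
3×S, 1×K, and 2×U: weight 32 ≤ 32, strength 3·6 + 1·5 + 2·5 = 33.
Best is 33.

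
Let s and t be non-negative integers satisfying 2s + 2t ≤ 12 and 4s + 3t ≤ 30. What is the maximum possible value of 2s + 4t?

24

(s,t)=(0,6): 2·0+2·6=12≤12, 4·0+3·6=18≤30, objective 24.
(s,t)=(1,5): 2·1+2·5=12≤12, 4·1+3·5=19≤30, objective 22.
(s,t)=(0,5): 2·0+2·5=10≤12, 4·0+3·5=15≤30, objective 20.
No feasible integer point exceeds 24.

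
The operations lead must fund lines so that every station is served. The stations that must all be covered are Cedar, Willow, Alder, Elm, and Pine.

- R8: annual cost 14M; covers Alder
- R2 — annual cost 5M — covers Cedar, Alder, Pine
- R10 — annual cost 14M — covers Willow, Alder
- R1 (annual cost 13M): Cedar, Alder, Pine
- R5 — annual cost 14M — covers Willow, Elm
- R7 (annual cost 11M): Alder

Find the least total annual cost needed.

19

Choose R2 and R5: together they cover Cedar, Willow, Alder, Elm, Pine — every station.
Total annual cost: 5 + 14 = 19.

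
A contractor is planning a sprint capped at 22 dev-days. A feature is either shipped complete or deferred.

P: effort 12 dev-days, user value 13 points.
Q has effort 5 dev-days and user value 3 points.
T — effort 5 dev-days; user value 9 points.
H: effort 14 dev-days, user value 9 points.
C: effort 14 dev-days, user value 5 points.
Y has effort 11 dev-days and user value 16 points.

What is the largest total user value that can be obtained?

Q + T + Y: effort 5 + 5 + 11 = 21 ≤ 22, user value 3 + 9 + 16 = 28.
P + Q + T: effort 12 + 5 + 5 = 22 ≤ 22, user value 13 + 3 + 9 = 25.
T + Y: effort 5 + 11 = 16 ≤ 22, user value 9 + 16 = 25.
Best is Q, T, and Y with total user value 28.

28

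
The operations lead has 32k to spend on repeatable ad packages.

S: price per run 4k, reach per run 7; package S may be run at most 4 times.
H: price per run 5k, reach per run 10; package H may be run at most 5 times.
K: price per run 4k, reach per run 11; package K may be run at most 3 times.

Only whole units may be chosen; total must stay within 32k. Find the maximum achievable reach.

1×S, 3×H, and 3×K: price 31 ≤ 32, reach 1·7 + 3·10 + 3·11 = 70.
4×H and 3×K: price 32 ≤ 32, reach 4·10 + 3·11 = 73.
Best is 73.

73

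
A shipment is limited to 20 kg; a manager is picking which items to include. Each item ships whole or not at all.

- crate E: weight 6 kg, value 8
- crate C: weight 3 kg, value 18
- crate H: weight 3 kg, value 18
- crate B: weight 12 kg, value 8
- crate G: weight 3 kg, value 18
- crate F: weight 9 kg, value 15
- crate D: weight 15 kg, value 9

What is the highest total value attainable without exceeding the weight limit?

Treat it as a binary knapsack problem.
crate C + crate H + crate G + crate F: weight 3 + 3 + 3 + 9 = 18 ≤ 20, value 18 + 18 + 18 + 15 = 69.
crate C + crate H + crate G: weight 3 + 3 + 3 = 9 ≤ 20, value 18 + 18 + 18 = 54.
crate E + crate C + crate H + crate G: weight 6 + 3 + 3 + 3 = 15 ≤ 20, value 8 + 18 + 18 + 18 = 62.
Best is crate C, crate H, crate G, and crate F with total value 69.

69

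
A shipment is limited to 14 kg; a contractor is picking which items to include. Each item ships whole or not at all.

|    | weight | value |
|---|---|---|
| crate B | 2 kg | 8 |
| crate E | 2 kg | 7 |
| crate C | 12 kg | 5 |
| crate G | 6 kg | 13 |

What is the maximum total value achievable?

Treat it as a binary knapsack problem.
Take crate B, crate E, and crate G: weight 2 + 2 + 6 = 10 ≤ 14, value 8 + 7 + 13 = 28.
No other feasible combination does better.

28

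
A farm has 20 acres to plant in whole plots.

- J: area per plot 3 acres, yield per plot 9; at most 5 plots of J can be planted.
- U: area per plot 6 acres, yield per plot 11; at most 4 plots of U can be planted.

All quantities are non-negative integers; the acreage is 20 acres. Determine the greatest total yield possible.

J has the best ratio (9/3); taking only J gives at most 5×9 = 45 (stopped by the supply cap of 5).
Mixing does better — 4×J and 1×U: area 18 ≤ 20, yield 4·9 + 1·11 = 47.

47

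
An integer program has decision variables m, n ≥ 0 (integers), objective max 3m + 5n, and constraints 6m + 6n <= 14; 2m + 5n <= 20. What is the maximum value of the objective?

Relaxing integrality, the LP optimum is 11.67 at (m,n) = (0, 2.33), which is not an integer point.
(m,n)=(0,2): 6·0+6·2=12≤14, 2·0+5·2=10≤20, objective 10.
(m,n)=(1,1): 6·1+6·1=12≤14, 2·1+5·1=7≤20, objective 8.
The best lattice point is (0,2), giving 10.

10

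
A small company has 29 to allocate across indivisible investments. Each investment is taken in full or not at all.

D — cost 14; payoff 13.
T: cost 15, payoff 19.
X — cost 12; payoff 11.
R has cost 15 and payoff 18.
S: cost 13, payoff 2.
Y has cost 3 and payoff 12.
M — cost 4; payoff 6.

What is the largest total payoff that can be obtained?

This is an integer program with binary decision variables.
Allowing fractional choices, the relaxed optimum would be about 45.4, but investments are indivisible.
T + Y + M: cost 15 + 3 + 4 = 22 ≤ 29, payoff 19 + 12 + 6 = 37.
R + Y + M: cost 15 + 3 + 4 = 22 ≤ 29, payoff 18 + 12 + 6 = 36.
Best is T, Y, and M with total payoff 37.

37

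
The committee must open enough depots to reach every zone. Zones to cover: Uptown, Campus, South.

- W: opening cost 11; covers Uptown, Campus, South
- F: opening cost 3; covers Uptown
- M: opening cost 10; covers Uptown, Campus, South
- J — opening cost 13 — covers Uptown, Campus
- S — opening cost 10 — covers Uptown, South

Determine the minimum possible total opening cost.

10

The greedy cost-per-new-zone heuristic would pick F and M for 13, but a cheaper cover exists.
M alone covers Uptown, Campus, South — every zone.
Total opening cost: 10.
No cover costs less than 10.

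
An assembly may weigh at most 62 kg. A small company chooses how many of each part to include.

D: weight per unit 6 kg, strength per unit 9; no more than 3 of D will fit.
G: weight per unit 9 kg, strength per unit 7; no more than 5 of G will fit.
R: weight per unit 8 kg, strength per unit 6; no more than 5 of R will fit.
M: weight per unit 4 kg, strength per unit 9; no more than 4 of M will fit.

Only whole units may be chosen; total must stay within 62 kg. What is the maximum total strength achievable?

M has the best ratio (9/4); taking only M gives at most 4×9 = 36 (stopped by the supply cap of 4).
Mixing does better — 3×D, 3×G, and 4×M: weight 61 ≤ 62, strength 3·9 + 3·7 + 4·9 = 84.

84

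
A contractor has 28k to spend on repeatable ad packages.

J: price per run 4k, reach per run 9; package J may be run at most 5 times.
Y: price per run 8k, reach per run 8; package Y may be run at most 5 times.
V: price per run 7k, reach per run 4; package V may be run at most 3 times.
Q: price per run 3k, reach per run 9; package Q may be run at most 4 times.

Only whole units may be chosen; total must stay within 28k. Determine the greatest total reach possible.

72

This is a bounded integer knapsack.
Take 4×J and 4×Q: price 28 ≤ 28, reach 4·9 + 4·9 = 72.
Q has the best ratio (9/3) and is taken to its limit of 4; remaining capacity is filled optimally with the others.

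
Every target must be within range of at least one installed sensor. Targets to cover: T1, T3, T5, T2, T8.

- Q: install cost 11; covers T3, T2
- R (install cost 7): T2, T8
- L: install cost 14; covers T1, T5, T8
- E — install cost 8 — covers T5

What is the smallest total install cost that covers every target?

This is an integer covering problem.
The greedy cost-per-new-target heuristic would pick R, L, and Q for 32, but a cheaper cover exists.
Choose Q and L: together they cover T1, T3, T5, T2, T8 — every target.
Total install cost: 11 + 14 = 25.
No cover costs less than 25.

25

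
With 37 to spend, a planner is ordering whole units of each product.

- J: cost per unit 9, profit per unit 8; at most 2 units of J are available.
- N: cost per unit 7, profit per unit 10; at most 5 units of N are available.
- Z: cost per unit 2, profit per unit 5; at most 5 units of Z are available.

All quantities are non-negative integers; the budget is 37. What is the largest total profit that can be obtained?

60

Z has the best ratio (5/2); taking only Z gives at most 5×5 = 25 (stopped by the supply cap of 5).
Mixing does better — 4×N and 4×Z: cost 36 ≤ 37, profit 4·10 + 4·5 = 60.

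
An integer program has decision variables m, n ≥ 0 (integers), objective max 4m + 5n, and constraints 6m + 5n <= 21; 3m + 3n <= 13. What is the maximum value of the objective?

20

(m,n)=(0,4): 6·0+5·4=20≤21, 3·0+3·4=12≤13, objective 20.
(m,n)=(1,3): 6·1+5·3=21≤21, 3·1+3·3=12≤13, objective 19.
Maximum is 20 at (m,n)=(0,4).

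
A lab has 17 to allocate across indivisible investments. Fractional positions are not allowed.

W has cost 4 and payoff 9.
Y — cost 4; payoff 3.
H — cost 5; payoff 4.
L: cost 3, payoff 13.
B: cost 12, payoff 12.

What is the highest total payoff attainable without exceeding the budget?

29

W + H + L: cost 4 + 5 + 3 = 12 ≤ 17, payoff 9 + 4 + 13 = 26.
W + Y + H + L: cost 4 + 4 + 5 + 3 = 16 ≤ 17, payoff 9 + 3 + 4 + 13 = 29.
Best is W, Y, H, and L with total payoff 29.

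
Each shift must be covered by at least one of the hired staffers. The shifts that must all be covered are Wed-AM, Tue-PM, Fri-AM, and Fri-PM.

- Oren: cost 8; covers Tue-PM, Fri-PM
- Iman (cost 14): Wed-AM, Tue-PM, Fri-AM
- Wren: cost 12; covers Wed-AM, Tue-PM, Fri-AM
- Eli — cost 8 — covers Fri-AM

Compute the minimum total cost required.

Choose Oren and Wren: together they cover Wed-AM, Tue-PM, Fri-AM, Fri-PM — every shift.
Total cost: 8 + 12 = 20.
No cover costs less than 20.

20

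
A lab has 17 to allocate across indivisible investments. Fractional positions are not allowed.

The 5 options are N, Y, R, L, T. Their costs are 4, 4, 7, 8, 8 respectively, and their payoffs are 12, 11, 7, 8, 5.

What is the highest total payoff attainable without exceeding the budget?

31

N + Y + L: cost 4 + 4 + 8 = 16 ≤ 17, payoff 12 + 11 + 8 = 31.
N + Y + R: cost 4 + 4 + 7 = 15 ≤ 17, payoff 12 + 11 + 7 = 30.
N + Y + T: cost 4 + 4 + 8 = 16 ≤ 17, payoff 12 + 11 + 5 = 28.
Best is N, Y, and L with total payoff 31.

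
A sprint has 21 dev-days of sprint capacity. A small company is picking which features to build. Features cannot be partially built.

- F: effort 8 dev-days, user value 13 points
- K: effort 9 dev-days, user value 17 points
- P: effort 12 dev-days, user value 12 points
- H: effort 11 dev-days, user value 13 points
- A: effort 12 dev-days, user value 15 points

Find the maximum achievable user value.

Allowing fractional choices, the relaxed optimum would be about 35.0, but features are indivisible.
F + K: effort 8 + 9 = 17 ≤ 21, user value 13 + 17 = 30.
K + A: effort 9 + 12 = 21 ≤ 21, user value 17 + 15 = 32.
K + H: effort 9 + 11 = 20 ≤ 21, user value 17 + 13 = 30.
Best is K and A with total user value 32.

32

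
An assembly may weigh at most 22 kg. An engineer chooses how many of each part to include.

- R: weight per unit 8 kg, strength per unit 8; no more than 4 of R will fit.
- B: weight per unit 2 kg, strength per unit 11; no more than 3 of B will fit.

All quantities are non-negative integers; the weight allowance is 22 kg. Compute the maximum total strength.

49

2×R and 3×B: weight 22 ≤ 22, strength 2·8 + 3·11 = 49.
1×R and 3×B: weight 14 ≤ 22, strength 1·8 + 3·11 = 41.
Best is 49.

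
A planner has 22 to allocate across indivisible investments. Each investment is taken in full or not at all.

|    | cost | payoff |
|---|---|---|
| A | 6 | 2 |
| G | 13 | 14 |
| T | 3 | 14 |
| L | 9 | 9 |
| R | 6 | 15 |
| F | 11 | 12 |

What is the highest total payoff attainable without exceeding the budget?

Treat it as a binary knapsack problem.
T + R + F: cost 3 + 6 + 11 = 20 ≤ 22, payoff 14 + 15 + 12 = 41.
G + T + R: cost 13 + 3 + 6 = 22 ≤ 22, payoff 14 + 14 + 15 = 43.
Best is G, T, and R with total payoff 43.

43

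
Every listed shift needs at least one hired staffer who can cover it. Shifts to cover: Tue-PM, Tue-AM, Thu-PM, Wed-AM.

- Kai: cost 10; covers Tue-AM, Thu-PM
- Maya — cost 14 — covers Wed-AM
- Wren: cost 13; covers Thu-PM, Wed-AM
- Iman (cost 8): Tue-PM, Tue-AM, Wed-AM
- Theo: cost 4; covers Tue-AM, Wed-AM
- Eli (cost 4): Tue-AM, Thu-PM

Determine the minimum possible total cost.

12

This is a weighted set-cover instance.
The greedy cost-per-new-shift heuristic would pick Theo, Eli, and Iman for 16, but a cheaper cover exists.
Choose Iman and Eli: together they cover Tue-PM, Tue-AM, Thu-PM, Wed-AM — every shift.
Total cost: 8 + 4 = 12.
No cover costs less than 12.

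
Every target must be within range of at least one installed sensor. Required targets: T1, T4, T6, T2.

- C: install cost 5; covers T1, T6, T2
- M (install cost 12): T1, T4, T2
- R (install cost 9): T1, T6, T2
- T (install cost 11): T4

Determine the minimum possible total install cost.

Choose C and T: together they cover T1, T4, T6, T2 — every target.
Total install cost: 5 + 11 = 16.

16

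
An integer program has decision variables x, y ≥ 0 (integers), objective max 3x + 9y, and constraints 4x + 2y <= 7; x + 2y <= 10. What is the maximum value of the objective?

27

(x,y)=(0,3) is feasible, giving 27.
(x,y)=(0,2) is feasible, giving 18.
No feasible integer point exceeds 27.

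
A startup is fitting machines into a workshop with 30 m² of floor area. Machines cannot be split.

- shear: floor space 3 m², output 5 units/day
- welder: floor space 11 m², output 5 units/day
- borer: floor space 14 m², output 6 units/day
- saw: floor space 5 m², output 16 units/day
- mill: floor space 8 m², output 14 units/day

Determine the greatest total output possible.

Take shear, borer, saw, and mill: floor space 3 + 14 + 5 + 8 = 30 ≤ 30, output 5 + 6 + 16 + 14 = 41.
No other feasible combination does better.

41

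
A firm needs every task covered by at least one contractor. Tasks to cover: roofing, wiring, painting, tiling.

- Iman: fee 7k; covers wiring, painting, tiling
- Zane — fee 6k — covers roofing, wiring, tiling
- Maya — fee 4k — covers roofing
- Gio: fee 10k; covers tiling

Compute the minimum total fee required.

The greedy cost-per-new-task heuristic would pick Zane and Iman for 13, but a cheaper cover exists.
Choose Iman and Maya: together they cover roofing, wiring, painting, tiling — every task.
Total fee: 7 + 4 = 11.
No cover costs less than 11.

11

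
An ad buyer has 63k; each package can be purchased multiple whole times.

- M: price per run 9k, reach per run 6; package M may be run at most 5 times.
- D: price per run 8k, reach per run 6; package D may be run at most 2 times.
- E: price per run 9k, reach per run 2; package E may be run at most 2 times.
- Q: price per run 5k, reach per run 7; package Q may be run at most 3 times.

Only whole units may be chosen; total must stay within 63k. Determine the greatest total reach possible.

51

This is a bounded integer knapsack.
Q has the best ratio (7/5); taking only Q gives at most 3×7 = 21 (stopped by the supply cap of 3).
Mixing does better — 3×M, 2×D, and 3×Q: price 58 ≤ 63, reach 3·6 + 2·6 + 3·7 = 51.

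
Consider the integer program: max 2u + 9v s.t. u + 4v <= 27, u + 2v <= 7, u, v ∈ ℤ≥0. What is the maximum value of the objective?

The continuous relaxation peaks at (0, 3.5) with value 31.50; rounding to a feasible lattice point costs some objective.
(u,v)=(1,3): 1·1+4·3=13≤27, 1·1+2·3=7≤7, objective 29.
(u,v)=(0,3): 1·0+4·3=12≤27, 1·0+2·3=6≤7, objective 27.
(u,v)=(2,2): 1·2+4·2=10≤27, 1·2+2·2=6≤7, objective 22.
The best lattice point is (1,3), giving 29.

29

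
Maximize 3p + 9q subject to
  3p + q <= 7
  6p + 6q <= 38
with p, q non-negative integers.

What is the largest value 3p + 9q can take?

54

The continuous relaxation peaks at (0, 6.33) with value 57.00; rounding to a feasible lattice point costs some objective.
(p,q)=(0,6): 3·0+1·6=6≤7, 6·0+6·6=36≤38, objective 54.
(p,q)=(0,5): 3·0+1·5=5≤7, 6·0+6·5=30≤38, objective 45.
The best lattice point is (0,6), giving 54.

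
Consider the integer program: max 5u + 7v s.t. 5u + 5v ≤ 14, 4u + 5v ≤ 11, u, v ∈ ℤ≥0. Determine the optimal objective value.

(u,v)=(0,2): 5·0+5·2=10≤14, 4·0+5·2=10≤11, objective 14.
(u,v)=(1,1): 5·1+5·1=10≤14, 4·1+5·1=9≤11, objective 12.
(u,v)=(0,1): 5·0+5·1=5≤14, 4·0+5·1=5≤11, objective 7.
No feasible integer point exceeds 14.

14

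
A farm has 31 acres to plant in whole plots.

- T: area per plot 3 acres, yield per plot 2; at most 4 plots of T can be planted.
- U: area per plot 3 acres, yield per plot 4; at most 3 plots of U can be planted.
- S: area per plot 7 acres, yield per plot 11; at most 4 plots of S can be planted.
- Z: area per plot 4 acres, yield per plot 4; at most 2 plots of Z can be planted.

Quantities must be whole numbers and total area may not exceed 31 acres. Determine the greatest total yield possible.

This is a bounded integer knapsack.
S has the best ratio (11/7); taking only S gives at most 4×11 = 44 (stopped by the area limit).
Mixing does better — 1×U and 4×S: area 31 ≤ 31, yield 1·4 + 4·11 = 48.

48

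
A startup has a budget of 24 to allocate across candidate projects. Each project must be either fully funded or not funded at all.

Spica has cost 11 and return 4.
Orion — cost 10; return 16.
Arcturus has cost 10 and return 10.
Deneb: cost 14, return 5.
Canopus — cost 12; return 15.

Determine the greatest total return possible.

31

Treat it as a binary knapsack problem.
Orion + Canopus: cost 10 + 12 = 22 ≤ 24, return 16 + 15 = 31.
Orion + Arcturus: cost 10 + 10 = 20 ≤ 24, return 16 + 10 = 26.
Arcturus + Canopus: cost 10 + 12 = 22 ≤ 24, return 10 + 15 = 25.
Best is Orion and Canopus with total return 31.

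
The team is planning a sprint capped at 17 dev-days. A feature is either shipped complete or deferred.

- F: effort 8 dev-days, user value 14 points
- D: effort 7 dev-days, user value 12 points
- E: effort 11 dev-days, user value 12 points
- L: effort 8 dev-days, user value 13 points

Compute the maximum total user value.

27

This is a 0-1 knapsack instance.
D + L: effort 7 + 8 = 15 ≤ 17, user value 12 + 13 = 25.
F + D: effort 8 + 7 = 15 ≤ 17, user value 14 + 12 = 26.
F + L: effort 8 + 8 = 16 ≤ 17, user value 14 + 13 = 27.
Best is F and L with total user value 27.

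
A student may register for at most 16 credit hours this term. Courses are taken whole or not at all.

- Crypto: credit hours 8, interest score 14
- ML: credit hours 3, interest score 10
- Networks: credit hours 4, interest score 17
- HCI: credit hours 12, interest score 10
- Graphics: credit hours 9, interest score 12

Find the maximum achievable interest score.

41

This is a 0-1 knapsack instance.
Take Crypto, ML, and Networks: credit hours 8 + 3 + 4 = 15 ≤ 16, interest score 14 + 10 + 17 = 41.
No other feasible combination does better.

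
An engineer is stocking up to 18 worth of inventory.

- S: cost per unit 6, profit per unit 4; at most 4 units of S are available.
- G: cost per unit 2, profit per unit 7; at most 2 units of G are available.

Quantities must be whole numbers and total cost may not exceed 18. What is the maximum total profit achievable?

22

G has the best ratio (7/2); taking only G gives at most 2×7 = 14 (stopped by the supply cap of 2).
Mixing does better — 2×S and 2×G: cost 16 ≤ 18, profit 2·4 + 2·7 = 22.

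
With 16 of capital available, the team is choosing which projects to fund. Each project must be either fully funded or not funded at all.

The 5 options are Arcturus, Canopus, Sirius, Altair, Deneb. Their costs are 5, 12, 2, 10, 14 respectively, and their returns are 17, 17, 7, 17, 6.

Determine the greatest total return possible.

Take Arcturus and Altair: cost 5 + 10 = 15 ≤ 16, return 17 + 17 = 34.
No other feasible combination does better.

34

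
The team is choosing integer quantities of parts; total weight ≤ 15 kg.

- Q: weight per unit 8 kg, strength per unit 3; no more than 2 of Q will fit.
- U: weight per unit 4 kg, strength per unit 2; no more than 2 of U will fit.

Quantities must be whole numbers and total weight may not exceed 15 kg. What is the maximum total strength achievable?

2×U: weight 8 ≤ 15, strength 2·2 = 4.
1×Q and 1×U: weight 12 ≤ 15, strength 1·3 + 1·2 = 5.
Best is 5.

5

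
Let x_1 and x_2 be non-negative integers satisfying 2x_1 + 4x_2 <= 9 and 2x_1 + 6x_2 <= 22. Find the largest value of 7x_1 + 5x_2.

(x_1,x_2)=(4,0): 2·4+4·0=8≤9, 2·4+6·0=8≤22, objective 28.
(x_1,x_2)=(3,0): 2·3+4·0=6≤9, 2·3+6·0=6≤22, objective 21.
The best lattice point is (4,0), giving 28.

28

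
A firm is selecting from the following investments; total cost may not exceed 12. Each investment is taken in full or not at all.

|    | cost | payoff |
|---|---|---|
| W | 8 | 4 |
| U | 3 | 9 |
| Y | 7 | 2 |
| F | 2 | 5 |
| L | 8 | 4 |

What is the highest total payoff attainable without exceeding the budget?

Allowing fractional choices, the relaxed optimum would be about 17.5, but investments are indivisible.
U + Y + F: cost 3 + 7 + 2 = 12 ≤ 12, payoff 9 + 2 + 5 = 16.
U + F: cost 3 + 2 = 5 ≤ 12, payoff 9 + 5 = 14.
W + U: cost 8 + 3 = 11 ≤ 12, payoff 4 + 9 = 13.
Best is U, Y, and F with total payoff 16.

16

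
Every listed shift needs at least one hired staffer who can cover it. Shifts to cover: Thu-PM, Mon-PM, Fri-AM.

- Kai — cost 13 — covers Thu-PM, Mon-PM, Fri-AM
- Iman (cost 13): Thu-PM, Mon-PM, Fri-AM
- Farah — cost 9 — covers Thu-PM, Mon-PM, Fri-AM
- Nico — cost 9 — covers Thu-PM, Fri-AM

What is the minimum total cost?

This is a weighted set-cover instance.
Farah alone covers Thu-PM, Mon-PM, Fri-AM — every shift.
Total cost: 9.
No cover costs less than 9.

9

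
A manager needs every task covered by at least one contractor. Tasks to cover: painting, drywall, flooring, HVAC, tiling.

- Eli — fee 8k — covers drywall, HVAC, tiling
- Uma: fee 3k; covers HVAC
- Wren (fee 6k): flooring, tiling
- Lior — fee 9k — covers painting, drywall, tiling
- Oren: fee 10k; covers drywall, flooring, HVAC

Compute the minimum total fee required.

18

This is a weighted set-cover instance.
The greedy cost-per-new-task heuristic would pick Eli, Wren, and Lior for 23, but a cheaper cover exists.
Choose Uma, Wren, and Lior: together they cover painting, drywall, flooring, HVAC, tiling — every task.
Total fee: 3 + 6 + 9 = 18.
No cover costs less than 18.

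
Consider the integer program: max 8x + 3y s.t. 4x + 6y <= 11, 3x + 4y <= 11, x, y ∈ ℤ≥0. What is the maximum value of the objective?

(x,y)=(2,0): 4·2+6·0=8≤11, 3·2+4·0=6≤11, objective 16.
(x,y)=(1,1): 4·1+6·1=10≤11, 3·1+4·1=7≤11, objective 11.
(x,y)=(1,0): 4·1+6·0=4≤11, 3·1+4·0=3≤11, objective 8.
The best lattice point is (2,0), giving 16.

16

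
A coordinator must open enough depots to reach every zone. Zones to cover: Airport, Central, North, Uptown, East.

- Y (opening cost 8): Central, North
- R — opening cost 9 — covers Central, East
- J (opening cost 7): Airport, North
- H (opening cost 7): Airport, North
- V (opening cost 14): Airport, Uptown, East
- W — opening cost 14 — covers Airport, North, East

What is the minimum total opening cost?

22

The greedy cost-per-new-zone heuristic would pick J, R, and V for 30, but a cheaper cover exists.
Choose Y and V: together they cover Airport, Central, North, Uptown, East — every zone.
Total opening cost: 8 + 14 = 22.
No cover costs less than 22.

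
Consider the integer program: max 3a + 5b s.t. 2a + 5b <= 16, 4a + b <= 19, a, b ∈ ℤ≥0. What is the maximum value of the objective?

Relaxing integrality, the LP optimum is 20.39 at (a,b) = (4.39, 1.44), which is not an integer point.
(a,b)=(3,2): 2·3+5·2=16≤16, 4·3+1·2=14≤19, objective 19.
(a,b)=(4,1): 2·4+5·1=13≤16, 4·4+1·1=17≤19, objective 17.
(a,b)=(2,2): 2·2+5·2=14≤16, 4·2+1·2=10≤19, objective 16.
Maximum is 19 at (a,b)=(3,2).

19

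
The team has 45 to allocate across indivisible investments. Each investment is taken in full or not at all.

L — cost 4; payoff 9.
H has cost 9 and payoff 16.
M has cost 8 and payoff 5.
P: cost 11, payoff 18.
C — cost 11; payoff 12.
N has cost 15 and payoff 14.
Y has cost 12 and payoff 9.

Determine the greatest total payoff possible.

Treat it as a binary knapsack problem.
Allowing fractional choices, the relaxed optimum would be about 64.3, but investments are indivisible.
L + H + M + P + C: cost 4 + 9 + 8 + 11 + 11 = 43 ≤ 45, payoff 9 + 16 + 5 + 18 + 12 = 60.
L + H + P + N: cost 4 + 9 + 11 + 15 = 39 ≤ 45, payoff 9 + 16 + 18 + 14 = 57.
Best is L, H, M, P, and C with total payoff 60.

60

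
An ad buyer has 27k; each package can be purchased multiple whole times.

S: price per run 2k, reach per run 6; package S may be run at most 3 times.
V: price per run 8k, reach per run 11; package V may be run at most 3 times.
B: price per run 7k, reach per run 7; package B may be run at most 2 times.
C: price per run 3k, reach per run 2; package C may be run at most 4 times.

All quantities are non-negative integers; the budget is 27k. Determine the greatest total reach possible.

42

S has the best ratio (6/2); taking only S gives at most 3×6 = 18 (stopped by the supply cap of 3).
Mixing does better — 3×S, 2×V, and 1×C: price 25 ≤ 27, reach 3·6 + 2·11 + 1·2 = 42.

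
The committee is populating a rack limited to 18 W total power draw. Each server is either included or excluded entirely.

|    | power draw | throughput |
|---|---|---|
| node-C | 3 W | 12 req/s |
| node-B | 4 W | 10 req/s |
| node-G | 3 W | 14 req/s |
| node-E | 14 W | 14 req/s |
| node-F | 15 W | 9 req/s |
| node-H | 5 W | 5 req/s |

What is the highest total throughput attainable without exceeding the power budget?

node-C + node-G + node-H: power draw 3 + 3 + 5 = 11 ≤ 18, throughput 12 + 14 + 5 = 31.
node-C + node-B + node-G + node-H: power draw 3 + 4 + 3 + 5 = 15 ≤ 18, throughput 12 + 10 + 14 + 5 = 41.
node-C + node-B + node-G: power draw 3 + 4 + 3 = 10 ≤ 18, throughput 12 + 10 + 14 = 36.
Best is node-C, node-B, node-G, and node-H with total throughput 41.

41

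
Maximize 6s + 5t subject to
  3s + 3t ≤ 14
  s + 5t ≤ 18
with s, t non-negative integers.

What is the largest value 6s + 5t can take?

24

(s,t)=(4,0): 3·4+3·0=12≤14, 1·4+5·0=4≤18, objective 24.
(s,t)=(3,1): 3·3+3·1=12≤14, 1·3+5·1=8≤18, objective 23.
No feasible integer point exceeds 24.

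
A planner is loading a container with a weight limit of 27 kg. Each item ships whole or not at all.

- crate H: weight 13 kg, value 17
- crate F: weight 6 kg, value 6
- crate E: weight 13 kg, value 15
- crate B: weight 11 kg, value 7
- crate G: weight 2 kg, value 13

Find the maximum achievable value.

37

This is an integer program with binary decision variables.
Allowing fractional choices, the relaxed optimum would be about 43.8, but items are indivisible.
crate H + crate F + crate G: weight 13 + 6 + 2 = 21 ≤ 27, value 17 + 6 + 13 = 36.
crate H + crate B + crate G: weight 13 + 11 + 2 = 26 ≤ 27, value 17 + 7 + 13 = 37.
Best is crate H, crate B, and crate G with total value 37.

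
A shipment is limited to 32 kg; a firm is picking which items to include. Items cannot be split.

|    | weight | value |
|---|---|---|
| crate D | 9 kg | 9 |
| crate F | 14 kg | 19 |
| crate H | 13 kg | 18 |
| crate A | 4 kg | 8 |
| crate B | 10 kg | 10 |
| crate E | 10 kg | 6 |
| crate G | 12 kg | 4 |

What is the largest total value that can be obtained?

45

Allowing fractional choices, the relaxed optimum would be about 46.0, but items are indivisible.
crate F + crate H: weight 14 + 13 = 27 ≤ 32, value 19 + 18 = 37.
crate F + crate H + crate A: weight 14 + 13 + 4 = 31 ≤ 32, value 19 + 18 + 8 = 45.
Best is crate F, crate H, and crate A with total value 45.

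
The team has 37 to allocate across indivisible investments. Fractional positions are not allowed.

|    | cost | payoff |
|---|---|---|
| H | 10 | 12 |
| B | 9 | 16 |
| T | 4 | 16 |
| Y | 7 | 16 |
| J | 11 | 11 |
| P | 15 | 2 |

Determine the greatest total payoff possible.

Take H, B, T, and Y: cost 10 + 9 + 4 + 7 = 30 ≤ 37, payoff 12 + 16 + 16 + 16 = 60.
No other feasible combination does better.

60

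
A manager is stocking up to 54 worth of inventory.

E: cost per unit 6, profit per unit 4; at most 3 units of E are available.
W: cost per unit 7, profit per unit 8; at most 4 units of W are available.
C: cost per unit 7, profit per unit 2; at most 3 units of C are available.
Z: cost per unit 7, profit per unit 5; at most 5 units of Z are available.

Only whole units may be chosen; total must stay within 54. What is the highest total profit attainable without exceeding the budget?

This is a bounded integer knapsack.
W has the best ratio (8/7); taking only W gives at most 4×8 = 32 (stopped by the supply cap of 4).
Mixing does better — 2×E, 4×W, and 2×Z: cost 54 ≤ 54, profit 2·4 + 4·8 + 2·5 = 50.

50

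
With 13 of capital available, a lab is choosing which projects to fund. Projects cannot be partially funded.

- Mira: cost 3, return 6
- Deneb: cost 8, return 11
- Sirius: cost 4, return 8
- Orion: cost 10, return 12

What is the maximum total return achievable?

19

Take Deneb and Sirius: cost 8 + 4 = 12 ≤ 13, return 11 + 8 = 19.
No other feasible combination does better.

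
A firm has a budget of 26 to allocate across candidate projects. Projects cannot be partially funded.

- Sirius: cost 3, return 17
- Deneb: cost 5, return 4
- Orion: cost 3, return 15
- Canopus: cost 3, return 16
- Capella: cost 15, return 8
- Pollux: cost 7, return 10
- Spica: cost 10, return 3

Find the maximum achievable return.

62

Sirius + Deneb + Orion + Canopus + Pollux: cost 3 + 5 + 3 + 3 + 7 = 21 ≤ 26, return 17 + 4 + 15 + 16 + 10 = 62.
Sirius + Orion + Canopus + Pollux + Spica: cost 3 + 3 + 3 + 7 + 10 = 26 ≤ 26, return 17 + 15 + 16 + 10 + 3 = 61.
Sirius + Orion + Canopus + Pollux: cost 3 + 3 + 3 + 7 = 16 ≤ 26, return 17 + 15 + 16 + 10 = 58.
Best is Sirius, Deneb, Orion, Canopus, and Pollux with total return 62.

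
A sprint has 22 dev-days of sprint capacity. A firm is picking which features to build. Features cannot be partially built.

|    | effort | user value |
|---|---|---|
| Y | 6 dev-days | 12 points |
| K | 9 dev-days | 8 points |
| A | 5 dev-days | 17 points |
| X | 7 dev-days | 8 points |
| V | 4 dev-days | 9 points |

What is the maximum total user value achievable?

Take Y, A, X, and V: effort 6 + 5 + 7 + 4 = 22 ≤ 22, user value 12 + 17 + 8 + 9 = 46.
No other feasible combination does better.

46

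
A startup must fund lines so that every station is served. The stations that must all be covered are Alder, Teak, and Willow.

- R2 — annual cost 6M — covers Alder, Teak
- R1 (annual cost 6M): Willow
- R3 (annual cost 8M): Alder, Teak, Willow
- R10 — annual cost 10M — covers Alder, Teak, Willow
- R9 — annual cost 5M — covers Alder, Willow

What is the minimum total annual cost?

8

This is a weighted set-cover instance.
The greedy cost-per-new-station heuristic would pick R9 and R2 for 11, but a cheaper cover exists.
R3 alone covers Alder, Teak, Willow — every station.
Total annual cost: 8.
No cover costs less than 8.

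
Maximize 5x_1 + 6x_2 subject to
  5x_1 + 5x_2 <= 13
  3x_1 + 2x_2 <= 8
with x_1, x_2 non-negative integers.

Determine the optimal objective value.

12

(x_1,x_2)=(0,2) is feasible, giving 12.
(x_1,x_2)=(1,1) is feasible, giving 11.
(x_1,x_2)=(0,1) is feasible, giving 6.
The best lattice point is (0,2), giving 12.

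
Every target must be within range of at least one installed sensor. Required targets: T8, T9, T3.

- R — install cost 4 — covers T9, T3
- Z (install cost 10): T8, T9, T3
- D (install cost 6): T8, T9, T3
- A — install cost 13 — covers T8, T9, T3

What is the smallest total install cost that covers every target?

The greedy cost-per-new-target heuristic would pick R and D for 10, but a cheaper cover exists.
D alone covers T8, T9, T3 — every target.
Total install cost: 6.
No cover costs less than 6.

6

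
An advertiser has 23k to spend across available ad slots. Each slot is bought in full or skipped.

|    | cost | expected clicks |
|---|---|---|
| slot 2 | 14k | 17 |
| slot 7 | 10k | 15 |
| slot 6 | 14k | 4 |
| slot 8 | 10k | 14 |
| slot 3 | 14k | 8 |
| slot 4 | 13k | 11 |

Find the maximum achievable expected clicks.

Take slot 7 and slot 8: cost 10 + 10 = 20 ≤ 23, expected clicks 15 + 14 = 29.
No other feasible combination does better.

29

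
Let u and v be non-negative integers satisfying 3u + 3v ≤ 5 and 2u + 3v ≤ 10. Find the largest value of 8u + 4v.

8

Relaxing integrality, the LP optimum is 13.33 at (u,v) = (1.67, 0), which is not an integer point.
(u,v)=(1,0) is feasible, giving 8.
(u,v)=(0,1) is feasible, giving 4.
No feasible integer point exceeds 8.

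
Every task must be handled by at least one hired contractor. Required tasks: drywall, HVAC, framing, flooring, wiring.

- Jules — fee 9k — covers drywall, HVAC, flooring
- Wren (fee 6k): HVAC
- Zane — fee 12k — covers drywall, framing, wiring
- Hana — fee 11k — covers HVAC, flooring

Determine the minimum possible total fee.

Choose Jules and Zane: together they cover drywall, HVAC, framing, flooring, wiring — every task.
Total fee: 9 + 12 = 21.
No cover costs less than 21.

21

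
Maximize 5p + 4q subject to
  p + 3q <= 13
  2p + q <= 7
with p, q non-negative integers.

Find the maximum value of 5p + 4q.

22

The continuous relaxation peaks at (1.6, 3.8) with value 23.20; rounding to a feasible lattice point costs some objective.
(p,q)=(2,3): 1·2+3·3=11≤13, 2·2+1·3=7≤7, objective 22.
(p,q)=(1,4): 1·1+3·4=13≤13, 2·1+1·4=6≤7, objective 21.
(p,q)=(2,2): 1·2+3·2=8≤13, 2·2+1·2=6≤7, objective 18.
(p,q)=(1,3): 1·1+3·3=10≤13, 2·1+1·3=5≤7, objective 17.
No feasible integer point exceeds 22.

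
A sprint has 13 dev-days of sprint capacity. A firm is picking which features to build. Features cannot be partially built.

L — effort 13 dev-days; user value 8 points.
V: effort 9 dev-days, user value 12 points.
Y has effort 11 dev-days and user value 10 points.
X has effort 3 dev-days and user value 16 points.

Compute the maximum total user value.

Take V and X: effort 9 + 3 = 12 ≤ 13, user value 12 + 16 = 28.
No other feasible combination does better.

28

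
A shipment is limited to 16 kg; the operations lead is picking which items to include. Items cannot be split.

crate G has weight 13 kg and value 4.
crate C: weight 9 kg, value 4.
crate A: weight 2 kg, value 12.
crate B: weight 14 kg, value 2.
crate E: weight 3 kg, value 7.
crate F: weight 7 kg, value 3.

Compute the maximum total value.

Allowing fractional choices, the relaxed optimum would be about 23.9, but items are indivisible.
crate A + crate E + crate F: weight 2 + 3 + 7 = 12 ≤ 16, value 12 + 7 + 3 = 22.
crate C + crate A + crate E: weight 9 + 2 + 3 = 14 ≤ 16, value 4 + 12 + 7 = 23.
Best is crate C, crate A, and crate E with total value 23.

23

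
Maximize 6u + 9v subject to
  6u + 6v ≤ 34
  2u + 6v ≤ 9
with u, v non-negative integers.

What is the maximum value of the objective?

Relaxing integrality, the LP optimum is 27.00 at (u,v) = (4.5, 0), which is not an integer point.
(u,v)=(4,0) is feasible, giving 24.
(u,v)=(3,0) is feasible, giving 18.
No feasible integer point exceeds 24.

24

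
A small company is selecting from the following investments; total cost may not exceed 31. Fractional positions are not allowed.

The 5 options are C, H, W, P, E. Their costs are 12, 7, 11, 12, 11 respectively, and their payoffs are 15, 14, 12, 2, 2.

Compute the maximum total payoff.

This is a 0-1 knapsack instance.
Allowing fractional choices, the relaxed optimum would be about 41.2, but investments are indivisible.
C + H + E: cost 12 + 7 + 11 = 30 ≤ 31, payoff 15 + 14 + 2 = 31.
C + H + W: cost 12 + 7 + 11 = 30 ≤ 31, payoff 15 + 14 + 12 = 41.
Best is C, H, and W with total payoff 41.

41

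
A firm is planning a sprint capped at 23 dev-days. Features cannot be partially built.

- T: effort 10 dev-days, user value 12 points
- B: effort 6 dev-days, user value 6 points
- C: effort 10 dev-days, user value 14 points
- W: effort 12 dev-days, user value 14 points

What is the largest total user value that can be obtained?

28

Take C and W: effort 10 + 12 = 22 ≤ 23, user value 14 + 14 = 28.
No other feasible combination does better.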